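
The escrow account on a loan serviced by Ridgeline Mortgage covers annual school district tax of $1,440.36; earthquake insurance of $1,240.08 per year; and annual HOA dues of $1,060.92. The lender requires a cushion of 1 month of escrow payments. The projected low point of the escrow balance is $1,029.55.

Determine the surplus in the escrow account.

$717.77

School district tax — $1,440.36
Earthquake insurance — $1,240.08
HOA dues — $1,060.92
Total annual escrow = $1,440.36 + $1,240.08 + $1,060.92 = $3,741.36
Monthly = $3,741.36 ÷ 12 = $311.78
Cushion = 1 × $311.78 = $311.78
Surplus = $1,029.55 − $311.78 = $717.77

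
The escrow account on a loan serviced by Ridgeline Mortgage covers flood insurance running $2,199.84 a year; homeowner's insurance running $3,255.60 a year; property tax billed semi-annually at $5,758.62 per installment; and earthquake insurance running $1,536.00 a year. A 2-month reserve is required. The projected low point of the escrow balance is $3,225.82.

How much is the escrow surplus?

Flood insurance = $2,199.84 per year
Homeowner's insurance = $3,255.60 per year
Property tax = $5,758.62 × 2 = $11,517.24 per year
Earthquake insurance = $1,536.00 per year
Annual escrow total = $2,199.84 + $3,255.60 + $11,517.24 + $1,536.00 = $18,508.68
Monthly = $18,508.68 ÷ 12 = $1,542.39
Required reserve = 2 × $1,542.39 = $3,084.78
Surplus = $3,225.82 − $3,084.78 = $141.04

$141.04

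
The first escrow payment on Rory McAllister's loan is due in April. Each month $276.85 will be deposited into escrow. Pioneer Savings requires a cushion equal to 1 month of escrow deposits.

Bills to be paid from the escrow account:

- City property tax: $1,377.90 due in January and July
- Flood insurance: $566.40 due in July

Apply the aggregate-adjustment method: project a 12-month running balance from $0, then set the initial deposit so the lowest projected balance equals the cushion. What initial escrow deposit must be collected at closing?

Cushion = 1 × $276.85 = $276.85
Trial balance (start $0, +$276.85 each month, − disbursements):
  Apr: +$276.85 → $276.85
  May: +$276.85 → $553.70
  Jun: +$276.85 → $830.55
  Jul: +$276.85 − $1,944.30 → -$836.90
  Aug: +$276.85 → -$560.05
  Sep: +$276.85 → -$283.20
  Oct: +$276.85 → -$6.35
  Nov: +$276.85 → $270.50
  Dec: +$276.85 → $547.35
  Jan: +$276.85 − $1,377.90 → -$553.70
  Feb: +$276.85 → -$276.85
  Mar: +$276.85 → $0.00
Lowest trial balance = -$836.90 (Jul)
Initial deposit = cushion − low point = $276.85 − (-$836.90) = $1,113.75

$1,113.75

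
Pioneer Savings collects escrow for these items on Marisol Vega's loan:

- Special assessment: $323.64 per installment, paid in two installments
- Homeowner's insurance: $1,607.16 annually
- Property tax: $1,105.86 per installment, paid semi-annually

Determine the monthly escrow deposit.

Special assessment: $323.64 × 2 = $647.28/yr
Homeowner's insurance: $1,607.16/yr
Property tax: $1,105.86 × 2 = $2,211.72/yr
Total annual escrow = $4,466.16
Base monthly escrow = $4,466.16 / 12 = $372.18

$372.18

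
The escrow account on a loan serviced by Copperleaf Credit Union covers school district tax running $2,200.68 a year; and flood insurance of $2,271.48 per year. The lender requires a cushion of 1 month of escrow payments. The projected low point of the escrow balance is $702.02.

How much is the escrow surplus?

$329.34

School district tax: $2,200.68 annually
Flood insurance: $2,271.48 annually
Yearly total = $2,200.68 + $2,271.48 = $4,472.16
Monthly = $4,472.16 ÷ 12 = $372.68
Cushion = 1 × $372.68 = $372.68
Excess over cushion: $702.02 − $372.68 = $329.34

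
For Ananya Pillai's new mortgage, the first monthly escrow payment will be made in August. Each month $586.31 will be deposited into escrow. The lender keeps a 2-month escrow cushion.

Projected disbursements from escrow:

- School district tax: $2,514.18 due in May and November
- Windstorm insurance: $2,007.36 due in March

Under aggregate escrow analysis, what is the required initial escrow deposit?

$2,345.24

Cushion = 2 × $586.31 = $1,172.62
Trial balance (start $0, +$586.31 each month, − disbursements):
  Aug: +$586.31 → $586.31
  Sep: +$586.31 → $1,172.62
  Oct: +$586.31 → $1,758.93
  Nov: +$586.31 − $2,514.18 → -$168.94
  Dec: +$586.31 → $417.37
  Jan: +$586.31 → $1,003.68
  Feb: +$586.31 → $1,589.99
  Mar: +$586.31 − $2,007.36 → $168.94
  Apr: +$586.31 → $755.25
  May: +$586.31 − $2,514.18 → -$1,172.62
  Jun: +$586.31 → -$586.31
  Jul: +$586.31 → $0.00
Lowest trial balance = -$1,172.62 (May)
Initial deposit = cushion − low point = $1,172.62 − (-$1,172.62) = $2,345.24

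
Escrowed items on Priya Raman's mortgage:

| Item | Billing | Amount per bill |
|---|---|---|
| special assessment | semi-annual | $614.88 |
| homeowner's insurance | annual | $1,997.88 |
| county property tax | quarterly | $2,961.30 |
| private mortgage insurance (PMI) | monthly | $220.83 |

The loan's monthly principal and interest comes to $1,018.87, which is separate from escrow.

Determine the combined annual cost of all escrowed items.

Special assessment — $614.88 × 2 = $1,229.76
Homeowner's insurance — $1,997.88
County property tax — $2,961.30 × 4 = $11,845.20
Private mortgage insurance (PMI) — $220.83 × 12 = $2,649.96
Total per year = $17,722.80

$17,722.80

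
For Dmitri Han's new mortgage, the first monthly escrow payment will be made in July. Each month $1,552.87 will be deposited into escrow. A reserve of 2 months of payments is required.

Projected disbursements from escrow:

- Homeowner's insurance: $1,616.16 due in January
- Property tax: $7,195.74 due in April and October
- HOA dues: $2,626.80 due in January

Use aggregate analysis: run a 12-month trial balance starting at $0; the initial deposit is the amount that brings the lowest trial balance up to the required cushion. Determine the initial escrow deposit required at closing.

$6,211.48

Cushion = 2 × $1,552.87 = $3,105.74
Trial balance (start $0, +$1,552.87 each month, − disbursements):
  Jul: +$1,552.87 → $1,552.87
  Aug: +$1,552.87 → $3,105.74
  Sep: +$1,552.87 → $4,658.61
  Oct: +$1,552.87 − $7,195.74 → -$984.26
  Nov: +$1,552.87 → $568.61
  Dec: +$1,552.87 → $2,121.48
  Jan: +$1,552.87 − $4,242.96 → -$568.61
  Feb: +$1,552.87 → $984.26
  Mar: +$1,552.87 → $2,537.13
  Apr: +$1,552.87 − $7,195.74 → -$3,105.74
  May: +$1,552.87 → -$1,552.87
  Jun: +$1,552.87 → $0.00
Lowest trial balance = -$3,105.74 (Apr)
Initial deposit = cushion − low point = $3,105.74 − (-$3,105.74) = $6,211.48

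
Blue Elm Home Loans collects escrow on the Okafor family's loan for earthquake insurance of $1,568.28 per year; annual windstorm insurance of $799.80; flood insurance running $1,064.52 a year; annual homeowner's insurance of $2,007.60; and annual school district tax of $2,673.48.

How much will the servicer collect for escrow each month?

Earthquake insurance — $1,568.28 annually
Windstorm insurance — $799.80 annually
Flood insurance — $1,064.52 annually
Homeowner's insurance — $2,007.60 annually
School district tax — $2,673.48 annually
Annual escrow total = $8,113.68
Monthly escrow = $8,113.68 / 12 = $676.14

$676.14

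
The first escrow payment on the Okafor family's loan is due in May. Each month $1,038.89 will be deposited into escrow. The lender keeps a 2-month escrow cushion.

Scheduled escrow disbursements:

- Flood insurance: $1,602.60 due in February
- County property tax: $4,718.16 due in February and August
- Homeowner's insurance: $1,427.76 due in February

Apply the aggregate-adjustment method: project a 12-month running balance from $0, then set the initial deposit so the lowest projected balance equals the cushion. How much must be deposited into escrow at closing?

Cushion = 2 × $1,038.89 = $2,077.78
Trial balance (start $0, +$1,038.89 each month, − disbursements):
  May: +$1,038.89 → $1,038.89
  Jun: +$1,038.89 → $2,077.78
  Jul: +$1,038.89 → $3,116.67
  Aug: +$1,038.89 − $4,718.16 → -$562.60
  Sep: +$1,038.89 → $476.29
  Oct: +$1,038.89 → $1,515.18
  Nov: +$1,038.89 → $2,554.07
  Dec: +$1,038.89 → $3,592.96
  Jan: +$1,038.89 → $4,631.85
  Feb: +$1,038.89 − $7,748.52 → -$2,077.78
  Mar: +$1,038.89 → -$1,038.89
  Apr: +$1,038.89 → $0.00
Lowest trial balance = -$2,077.78 (Feb)
Initial deposit = cushion − low point = $2,077.78 − (-$2,077.78) = $4,155.56

$4,155.56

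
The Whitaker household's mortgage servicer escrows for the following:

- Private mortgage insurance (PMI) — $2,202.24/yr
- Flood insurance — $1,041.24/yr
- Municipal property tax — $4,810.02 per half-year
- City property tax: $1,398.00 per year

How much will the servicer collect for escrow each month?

Private mortgage insurance (PMI): $2,202.24 per year
Flood insurance: $1,041.24 per year
Municipal property tax: $4,810.02 × 2 = $9,620.04 per year
City property tax: $1,398.00 per year
Total per year = $2,202.24 + $1,041.24 + $9,620.04 + $1,398.00 = $14,261.52
Monthly = $14,261.52 ÷ 12 = $1,188.46

$1,188.46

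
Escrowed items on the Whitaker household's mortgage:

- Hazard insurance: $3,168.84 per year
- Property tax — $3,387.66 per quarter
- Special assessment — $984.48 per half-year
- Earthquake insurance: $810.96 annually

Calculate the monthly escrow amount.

Hazard insurance — $3,168.84/yr
Property tax — $3,387.66 × 4 = $13,550.64/yr
Special assessment — $984.48 × 2 = $1,968.96/yr
Earthquake insurance — $810.96/yr
Combined annual = $3,168.84 + $13,550.64 + $1,968.96 + $810.96 = $19,499.40
Monthly escrow = $19,499.40 / 12 = $1,624.95

$1,624.95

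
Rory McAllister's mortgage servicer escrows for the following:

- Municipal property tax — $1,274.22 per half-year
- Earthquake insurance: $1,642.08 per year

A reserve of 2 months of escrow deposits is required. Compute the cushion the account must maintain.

$698.42

Municipal property tax: $1,274.22 × 2 = $2,548.44
Earthquake insurance: $1,642.08
Total annual escrow = $4,190.52
Base monthly escrow = $4,190.52 ÷ 12 = $349.21
Reserve = 2 × $349.21 = $698.42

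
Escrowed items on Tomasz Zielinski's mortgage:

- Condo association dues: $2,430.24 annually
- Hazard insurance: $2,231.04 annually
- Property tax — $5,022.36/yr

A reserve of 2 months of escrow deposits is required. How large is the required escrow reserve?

$1,613.94

Condo association dues: $2,430.24 per year
Hazard insurance: $2,231.04 per year
Property tax: $5,022.36 per year
Annual escrow total = $2,430.24 + $2,231.04 + $5,022.36 = $9,683.64
Base monthly escrow = $9,683.64 ÷ 12 = $806.97
Cushion = 2 × $806.97 = $1,613.94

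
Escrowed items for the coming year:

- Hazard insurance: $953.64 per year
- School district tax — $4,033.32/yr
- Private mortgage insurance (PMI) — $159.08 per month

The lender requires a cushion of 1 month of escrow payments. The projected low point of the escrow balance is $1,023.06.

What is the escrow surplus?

Hazard insurance: $953.64/yr
School district tax: $4,033.32/yr
Private mortgage insurance (PMI): $159.08 × 12 = $1,908.96/yr
Yearly total = $953.64 + $4,033.32 + $1,908.96 = $6,895.92
Monthly = $6,895.92 / 12 = $574.66
Required reserve = 1 × $574.66 = $574.66
Surplus = $1,023.06 − $574.66 = $448.40

$448.40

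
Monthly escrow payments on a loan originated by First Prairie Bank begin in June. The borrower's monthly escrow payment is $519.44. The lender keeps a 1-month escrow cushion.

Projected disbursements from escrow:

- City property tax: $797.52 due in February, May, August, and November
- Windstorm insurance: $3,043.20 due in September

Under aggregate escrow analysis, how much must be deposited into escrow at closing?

$2,282.40

Cushion = 1 × $519.44 = $519.44
Trial balance (start $0, +$519.44 each month, − disbursements):
  Jun: +$519.44 → $519.44
  Jul: +$519.44 → $1,038.88
  Aug: +$519.44 − $797.52 → $760.80
  Sep: +$519.44 − $3,043.20 → -$1,762.96
  Oct: +$519.44 → -$1,243.52
  Nov: +$519.44 − $797.52 → -$1,521.60
  Dec: +$519.44 → -$1,002.16
  Jan: +$519.44 → -$482.72
  Feb: +$519.44 − $797.52 → -$760.80
  Mar: +$519.44 → -$241.36
  Apr: +$519.44 → $278.08
  May: +$519.44 − $797.52 → $0.00
Lowest trial balance = -$1,762.96 (Sep)
Initial deposit = cushion − low point = $519.44 − (-$1,762.96) = $2,282.40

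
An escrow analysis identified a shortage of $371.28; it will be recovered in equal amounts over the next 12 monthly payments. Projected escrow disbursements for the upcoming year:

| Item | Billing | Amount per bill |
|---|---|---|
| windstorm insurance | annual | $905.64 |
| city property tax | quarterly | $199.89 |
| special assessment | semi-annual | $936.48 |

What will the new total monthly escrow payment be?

$329.12

Windstorm insurance — $905.64 annually
City property tax — $199.89 × 4 = $799.56 annually
Special assessment — $936.48 × 2 = $1,872.96 annually
Combined annual = $905.64 + $799.56 + $1,872.96 = $3,578.16
Base monthly escrow = $3,578.16 / 12 = $298.18
Monthly shortage recovery: $371.28 ÷ 12 = $30.94
Adjusted monthly = $298.18 + $30.94 = $329.12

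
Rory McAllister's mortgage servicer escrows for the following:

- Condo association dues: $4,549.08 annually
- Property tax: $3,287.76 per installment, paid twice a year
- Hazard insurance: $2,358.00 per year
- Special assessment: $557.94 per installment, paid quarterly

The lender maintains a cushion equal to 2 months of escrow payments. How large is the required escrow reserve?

$2,619.06

Condo association dues = $4,549.08 annually
Property tax = $3,287.76 × 2 = $6,575.52 annually
Hazard insurance = $2,358.00 annually
Special assessment = $557.94 × 4 = $2,231.76 annually
Annual escrow total = $4,549.08 + $6,575.52 + $2,358.00 + $2,231.76 = $15,714.36
Per month = $15,714.36 ÷ 12 = $1,309.53
Cushion = 2 × $1,309.53 = $2,619.06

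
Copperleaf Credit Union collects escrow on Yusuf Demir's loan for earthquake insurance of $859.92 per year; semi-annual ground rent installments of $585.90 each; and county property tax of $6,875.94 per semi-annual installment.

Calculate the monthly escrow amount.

$1,315.30

Earthquake insurance = $859.92 annually
Ground rent = $585.90 × 2 = $1,171.80 annually
County property tax = $6,875.94 × 2 = $13,751.88 annually
Total per year = $15,783.60
Base monthly escrow = $15,783.60 ÷ 12 = $1,315.30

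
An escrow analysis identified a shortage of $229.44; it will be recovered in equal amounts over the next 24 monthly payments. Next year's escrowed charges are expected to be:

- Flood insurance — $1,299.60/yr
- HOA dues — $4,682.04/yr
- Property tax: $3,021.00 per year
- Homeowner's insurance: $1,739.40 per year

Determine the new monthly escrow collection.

Flood insurance = $1,299.60 per year
HOA dues = $4,682.04 per year
Property tax = $3,021.00 per year
Homeowner's insurance = $1,739.40 per year
Total per year = $1,299.60 + $4,682.04 + $3,021.00 + $1,739.40 = $10,742.04
Base monthly escrow = $10,742.04 ÷ 12 = $895.17
Shortage spread = $229.44 / 24 = $9.56/mo
Adjusted monthly = $895.17 + $9.56 = $904.73

$904.73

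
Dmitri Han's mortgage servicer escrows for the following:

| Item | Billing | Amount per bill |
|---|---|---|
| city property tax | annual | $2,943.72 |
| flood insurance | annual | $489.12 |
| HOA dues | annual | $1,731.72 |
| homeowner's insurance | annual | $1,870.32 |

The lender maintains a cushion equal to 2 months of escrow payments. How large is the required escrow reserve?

$1,172.48

City property tax: $2,943.72 annually
Flood insurance: $489.12 annually
HOA dues: $1,731.72 annually
Homeowner's insurance: $1,870.32 annually
Total per year = $2,943.72 + $489.12 + $1,731.72 + $1,870.32 = $7,034.88
Per month = $7,034.88 ÷ 12 = $586.24
Required cushion = 2 × $586.24 = $1,172.48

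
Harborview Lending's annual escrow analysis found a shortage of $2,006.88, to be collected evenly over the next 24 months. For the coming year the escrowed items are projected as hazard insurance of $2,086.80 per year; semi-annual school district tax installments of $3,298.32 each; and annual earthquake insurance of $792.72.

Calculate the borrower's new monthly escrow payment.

Hazard insurance = $2,086.80
School district tax = $3,298.32 × 2 = $6,596.64
Earthquake insurance = $792.72
Total per year = $2,086.80 + $6,596.64 + $792.72 = $9,476.16
Per month = $9,476.16 / 12 = $789.68
Shortage spread = $2,006.88 / 24 = $83.62/mo
Adjusted monthly = $789.68 + $83.62 = $873.30

$873.30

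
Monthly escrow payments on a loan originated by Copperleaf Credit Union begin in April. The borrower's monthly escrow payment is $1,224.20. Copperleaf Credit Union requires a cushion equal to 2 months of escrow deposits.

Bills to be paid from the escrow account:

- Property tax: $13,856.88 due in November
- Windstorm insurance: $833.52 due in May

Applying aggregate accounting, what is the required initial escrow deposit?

$7,345.20

Cushion = 2 × $1,224.20 = $2,448.40
Trial balance (start $0, +$1,224.20 each month, − disbursements):
  Apr: +$1,224.20 → $1,224.20
  May: +$1,224.20 − $833.52 → $1,614.88
  Jun: +$1,224.20 → $2,839.08
  Jul: +$1,224.20 → $4,063.28
  Aug: +$1,224.20 → $5,287.48
  Sep: +$1,224.20 → $6,511.68
  Oct: +$1,224.20 → $7,735.88
  Nov: +$1,224.20 − $13,856.88 → -$4,896.80
  Dec: +$1,224.20 → -$3,672.60
  Jan: +$1,224.20 → -$2,448.40
  Feb: +$1,224.20 → -$1,224.20
  Mar: +$1,224.20 → $0.00
Lowest trial balance = -$4,896.80 (Nov)
Initial deposit = cushion − low point = $2,448.40 − (-$4,896.80) = $7,345.20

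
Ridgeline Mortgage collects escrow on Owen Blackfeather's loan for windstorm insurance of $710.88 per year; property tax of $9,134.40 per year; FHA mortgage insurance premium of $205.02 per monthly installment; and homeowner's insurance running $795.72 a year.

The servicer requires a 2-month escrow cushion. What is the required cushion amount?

Windstorm insurance: $710.88/yr
Property tax: $9,134.40/yr
FHA mortgage insurance premium: $205.02 × 12 = $2,460.24/yr
Homeowner's insurance: $795.72/yr
Yearly total = $710.88 + $9,134.40 + $2,460.24 + $795.72 = $13,101.24
Base monthly escrow = $13,101.24 ÷ 12 = $1,091.77
Required cushion = 2 × $1,091.77 = $2,183.54

$2,183.54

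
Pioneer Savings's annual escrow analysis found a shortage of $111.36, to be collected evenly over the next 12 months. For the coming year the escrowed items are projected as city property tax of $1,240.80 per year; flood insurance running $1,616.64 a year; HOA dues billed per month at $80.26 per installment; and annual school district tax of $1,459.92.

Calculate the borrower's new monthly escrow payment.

$449.32

City property tax = $1,240.80 per year
Flood insurance = $1,616.64 per year
HOA dues = $80.26 × 12 = $963.12 per year
School district tax = $1,459.92 per year
Annual escrow total = $1,240.80 + $1,616.64 + $963.12 + $1,459.92 = $5,280.48
Monthly = $5,280.48 / 12 = $440.04
Shortage per month = $111.36 / 12 = $9.28
Adjusted monthly = $440.04 + $9.28 = $449.32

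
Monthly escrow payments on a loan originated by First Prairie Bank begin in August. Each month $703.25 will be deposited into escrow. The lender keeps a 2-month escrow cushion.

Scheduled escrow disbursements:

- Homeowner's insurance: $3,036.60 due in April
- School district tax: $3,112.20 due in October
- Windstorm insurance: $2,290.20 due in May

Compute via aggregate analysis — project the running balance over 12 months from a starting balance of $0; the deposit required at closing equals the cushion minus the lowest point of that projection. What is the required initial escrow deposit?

$2,813.00

Cushion = 2 × $703.25 = $1,406.50
Trial balance (start $0, +$703.25 each month, − disbursements):
  Aug: +$703.25 → $703.25
  Sep: +$703.25 → $1,406.50
  Oct: +$703.25 − $3,112.20 → -$1,002.45
  Nov: +$703.25 → -$299.20
  Dec: +$703.25 → $404.05
  Jan: +$703.25 → $1,107.30
  Feb: +$703.25 → $1,810.55
  Mar: +$703.25 → $2,513.80
  Apr: +$703.25 − $3,036.60 → $180.45
  May: +$703.25 − $2,290.20 → -$1,406.50
  Jun: +$703.25 → -$703.25
  Jul: +$703.25 → $0.00
Lowest trial balance = -$1,406.50 (May)
Initial deposit = cushion − low point = $1,406.50 − (-$1,406.50) = $2,813.00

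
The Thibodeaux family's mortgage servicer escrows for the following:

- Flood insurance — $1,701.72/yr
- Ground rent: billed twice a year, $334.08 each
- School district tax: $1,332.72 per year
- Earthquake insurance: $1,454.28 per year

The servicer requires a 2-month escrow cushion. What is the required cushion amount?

$859.48

Flood insurance = $1,701.72/yr
Ground rent = $334.08 × 2 = $668.16/yr
School district tax = $1,332.72/yr
Earthquake insurance = $1,454.28/yr
Annual escrow total = $1,701.72 + $668.16 + $1,332.72 + $1,454.28 = $5,156.88
Base monthly escrow = $5,156.88 ÷ 12 = $429.74
Reserve = 2 × $429.74 = $859.48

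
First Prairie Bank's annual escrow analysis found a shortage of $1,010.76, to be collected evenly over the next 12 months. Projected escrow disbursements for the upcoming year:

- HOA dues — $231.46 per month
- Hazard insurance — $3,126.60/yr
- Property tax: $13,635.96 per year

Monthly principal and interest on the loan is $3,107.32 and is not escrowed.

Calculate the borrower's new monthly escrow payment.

$1,712.57

HOA dues: $231.46 × 12 = $2,777.52/yr
Hazard insurance: $3,126.60/yr
Property tax: $13,635.96/yr
Combined annual = $2,777.52 + $3,126.60 + $13,635.96 = $19,540.08
Per month = $19,540.08 / 12 = $1,628.34
Shortage per month = $1,010.76 / 12 = $84.23
New monthly escrow = $1,628.34 + $84.23 = $1,712.57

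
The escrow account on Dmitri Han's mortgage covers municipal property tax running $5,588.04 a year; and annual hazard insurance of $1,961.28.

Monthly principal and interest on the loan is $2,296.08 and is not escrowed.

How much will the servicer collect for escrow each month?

$629.11

Municipal property tax = $5,588.04 per year
Hazard insurance = $1,961.28 per year
Combined annual = $5,588.04 + $1,961.28 = $7,549.32
Monthly escrow = $7,549.32 / 12 = $629.11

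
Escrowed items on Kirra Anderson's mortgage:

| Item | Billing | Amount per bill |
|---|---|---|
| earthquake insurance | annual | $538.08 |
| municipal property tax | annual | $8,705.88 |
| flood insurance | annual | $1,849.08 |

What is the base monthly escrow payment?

Earthquake insurance = $538.08
Municipal property tax = $8,705.88
Flood insurance = $1,849.08
Combined annual = $538.08 + $8,705.88 + $1,849.08 = $11,093.04
Per month = $11,093.04 ÷ 12 = $924.42

$924.42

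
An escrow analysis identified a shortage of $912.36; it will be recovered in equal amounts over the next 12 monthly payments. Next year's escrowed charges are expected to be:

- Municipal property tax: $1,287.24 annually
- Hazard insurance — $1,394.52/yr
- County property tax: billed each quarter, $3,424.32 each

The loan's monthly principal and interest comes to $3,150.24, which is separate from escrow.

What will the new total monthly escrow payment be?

Municipal property tax: $1,287.24 annually
Hazard insurance: $1,394.52 annually
County property tax: $3,424.32 × 4 = $13,697.28 annually
Annual escrow total = $16,379.04
Per month = $16,379.04 / 12 = $1,364.92
Shortage per month = $912.36 ÷ 12 = $76.03
Adjusted monthly = $1,364.92 + $76.03 = $1,440.95

$1,440.95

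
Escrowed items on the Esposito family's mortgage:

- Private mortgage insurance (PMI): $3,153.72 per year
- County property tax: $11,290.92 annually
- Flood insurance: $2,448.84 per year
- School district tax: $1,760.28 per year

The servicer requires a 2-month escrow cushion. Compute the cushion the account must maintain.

$3,108.96

Private mortgage insurance (PMI): $3,153.72 annually
County property tax: $11,290.92 annually
Flood insurance: $2,448.84 annually
School district tax: $1,760.28 annually
Total annual escrow = $3,153.72 + $11,290.92 + $2,448.84 + $1,760.28 = $18,653.76
Monthly = $18,653.76 ÷ 12 = $1,554.48
Required cushion = 2 × $1,554.48 = $3,108.96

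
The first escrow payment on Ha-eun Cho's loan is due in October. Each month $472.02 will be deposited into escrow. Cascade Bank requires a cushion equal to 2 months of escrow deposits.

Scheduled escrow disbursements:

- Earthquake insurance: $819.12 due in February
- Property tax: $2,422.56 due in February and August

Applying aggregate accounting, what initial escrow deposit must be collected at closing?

$1,825.62

Cushion = 2 × $472.02 = $944.04
Trial balance (start $0, +$472.02 each month, − disbursements):
  Oct: +$472.02 → $472.02
  Nov: +$472.02 → $944.04
  Dec: +$472.02 → $1,416.06
  Jan: +$472.02 → $1,888.08
  Feb: +$472.02 − $3,241.68 → -$881.58
  Mar: +$472.02 → -$409.56
  Apr: +$472.02 → $62.46
  May: +$472.02 → $534.48
  Jun: +$472.02 → $1,006.50
  Jul: +$472.02 → $1,478.52
  Aug: +$472.02 − $2,422.56 → -$472.02
  Sep: +$472.02 → $0.00
Lowest trial balance = -$881.58 (Feb)
Initial deposit = cushion − low point = $944.04 − (-$881.58) = $1,825.62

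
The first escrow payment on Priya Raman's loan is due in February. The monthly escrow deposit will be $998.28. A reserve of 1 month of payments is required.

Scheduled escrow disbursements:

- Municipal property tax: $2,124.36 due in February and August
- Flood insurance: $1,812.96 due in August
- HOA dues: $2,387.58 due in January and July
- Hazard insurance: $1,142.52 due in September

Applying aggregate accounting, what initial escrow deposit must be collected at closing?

$2,603.82

Cushion = 1 × $998.28 = $998.28
Trial balance (start $0, +$998.28 each month, − disbursements):
  Feb: +$998.28 − $2,124.36 → -$1,126.08
  Mar: +$998.28 → -$127.80
  Apr: +$998.28 → $870.48
  May: +$998.28 → $1,868.76
  Jun: +$998.28 → $2,867.04
  Jul: +$998.28 − $2,387.58 → $1,477.74
  Aug: +$998.28 − $3,937.32 → -$1,461.30
  Sep: +$998.28 − $1,142.52 → -$1,605.54
  Oct: +$998.28 → -$607.26
  Nov: +$998.28 → $391.02
  Dec: +$998.28 → $1,389.30
  Jan: +$998.28 − $2,387.58 → $0.00
Lowest trial balance = -$1,605.54 (Sep)
Initial deposit = cushion − low point = $998.28 − (-$1,605.54) = $2,603.82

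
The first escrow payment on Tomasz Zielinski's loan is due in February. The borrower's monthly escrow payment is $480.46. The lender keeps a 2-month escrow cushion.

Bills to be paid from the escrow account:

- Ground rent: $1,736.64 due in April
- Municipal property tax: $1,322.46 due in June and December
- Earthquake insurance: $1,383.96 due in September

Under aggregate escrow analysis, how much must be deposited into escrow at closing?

$1,617.72

Cushion = 2 × $480.46 = $960.92
Trial balance (start $0, +$480.46 each month, − disbursements):
  Feb: +$480.46 → $480.46
  Mar: +$480.46 → $960.92
  Apr: +$480.46 − $1,736.64 → -$295.26
  May: +$480.46 → $185.20
  Jun: +$480.46 − $1,322.46 → -$656.80
  Jul: +$480.46 → -$176.34
  Aug: +$480.46 → $304.12
  Sep: +$480.46 − $1,383.96 → -$599.38
  Oct: +$480.46 → -$118.92
  Nov: +$480.46 → $361.54
  Dec: +$480.46 − $1,322.46 → -$480.46
  Jan: +$480.46 → $0.00
Lowest trial balance = -$656.80 (Jun)
Initial deposit = cushion − low point = $960.92 − (-$656.80) = $1,617.72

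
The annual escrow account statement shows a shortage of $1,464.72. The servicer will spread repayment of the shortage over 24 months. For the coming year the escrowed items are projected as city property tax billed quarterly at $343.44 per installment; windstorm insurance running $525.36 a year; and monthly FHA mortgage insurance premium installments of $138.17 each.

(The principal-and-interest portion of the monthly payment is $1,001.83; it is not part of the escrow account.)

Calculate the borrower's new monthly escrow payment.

City property tax — $343.44 × 4 = $1,373.76
Windstorm insurance — $525.36
FHA mortgage insurance premium — $138.17 × 12 = $1,658.04
Total annual escrow = $3,557.16
Monthly = $3,557.16 / 12 = $296.43
Shortage per month = $1,464.72 ÷ 24 = $61.03
Adjusted monthly = $296.43 + $61.03 = $357.46

$357.46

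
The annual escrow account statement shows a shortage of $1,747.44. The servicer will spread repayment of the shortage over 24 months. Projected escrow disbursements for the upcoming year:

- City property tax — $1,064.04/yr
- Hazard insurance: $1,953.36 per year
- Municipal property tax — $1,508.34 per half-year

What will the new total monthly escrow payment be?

City property tax: $1,064.04
Hazard insurance: $1,953.36
Municipal property tax: $1,508.34 × 2 = $3,016.68
Total per year = $6,034.08
Monthly = $6,034.08 ÷ 12 = $502.84
Shortage per month = $1,747.44 / 24 = $72.81
Adjusted monthly = $502.84 + $72.81 = $575.65

$575.65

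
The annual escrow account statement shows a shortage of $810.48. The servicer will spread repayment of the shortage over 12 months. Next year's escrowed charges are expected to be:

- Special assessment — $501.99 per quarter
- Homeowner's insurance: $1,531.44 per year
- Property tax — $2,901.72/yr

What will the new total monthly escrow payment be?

$604.30

Special assessment — $501.99 × 4 = $2,007.96 annually
Homeowner's insurance — $1,531.44 annually
Property tax — $2,901.72 annually
Yearly total = $2,007.96 + $1,531.44 + $2,901.72 = $6,441.12
Base monthly escrow = $6,441.12 ÷ 12 = $536.76
Shortage spread = $810.48 ÷ 12 = $67.54/mo
Adjusted monthly = $536.76 + $67.54 = $604.30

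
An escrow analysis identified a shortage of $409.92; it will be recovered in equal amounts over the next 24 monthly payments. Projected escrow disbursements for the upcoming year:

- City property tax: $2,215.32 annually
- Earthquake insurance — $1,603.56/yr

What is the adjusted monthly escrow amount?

$335.32

City property tax — $2,215.32 per year
Earthquake insurance — $1,603.56 per year
Combined annual = $2,215.32 + $1,603.56 = $3,818.88
Monthly = $3,818.88 ÷ 12 = $318.24
Shortage per month = $409.92 ÷ 24 = $17.08
New monthly escrow = $318.24 + $17.08 = $335.32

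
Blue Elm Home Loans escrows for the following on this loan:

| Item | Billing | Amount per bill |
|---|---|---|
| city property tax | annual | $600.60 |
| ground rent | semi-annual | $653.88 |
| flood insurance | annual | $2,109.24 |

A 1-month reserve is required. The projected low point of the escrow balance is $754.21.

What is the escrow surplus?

City property tax — $600.60/yr
Ground rent — $653.88 × 2 = $1,307.76/yr
Flood insurance — $2,109.24/yr
Yearly total = $600.60 + $1,307.76 + $2,109.24 = $4,017.60
Monthly = $4,017.60 ÷ 12 = $334.80
Required reserve = 1 × $334.80 = $334.80
Excess over cushion: $754.21 − $334.80 = $419.41

$419.41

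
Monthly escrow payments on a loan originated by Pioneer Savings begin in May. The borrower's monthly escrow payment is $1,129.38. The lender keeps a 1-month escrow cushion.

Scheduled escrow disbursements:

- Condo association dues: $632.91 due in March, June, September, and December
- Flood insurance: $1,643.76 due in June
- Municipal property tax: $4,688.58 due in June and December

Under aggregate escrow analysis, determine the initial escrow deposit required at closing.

Cushion = 1 × $1,129.38 = $1,129.38
Trial balance (start $0, +$1,129.38 each month, − disbursements):
  May: +$1,129.38 → $1,129.38
  Jun: +$1,129.38 − $6,965.25 → -$4,706.49
  Jul: +$1,129.38 → -$3,577.11
  Aug: +$1,129.38 → -$2,447.73
  Sep: +$1,129.38 − $632.91 → -$1,951.26
  Oct: +$1,129.38 → -$821.88
  Nov: +$1,129.38 → $307.50
  Dec: +$1,129.38 − $5,321.49 → -$3,884.61
  Jan: +$1,129.38 → -$2,755.23
  Feb: +$1,129.38 → -$1,625.85
  Mar: +$1,129.38 − $632.91 → -$1,129.38
  Apr: +$1,129.38 → $0.00
Lowest trial balance = -$4,706.49 (Jun)
Initial deposit = cushion − low point = $1,129.38 − (-$4,706.49) = $5,835.87

$5,835.87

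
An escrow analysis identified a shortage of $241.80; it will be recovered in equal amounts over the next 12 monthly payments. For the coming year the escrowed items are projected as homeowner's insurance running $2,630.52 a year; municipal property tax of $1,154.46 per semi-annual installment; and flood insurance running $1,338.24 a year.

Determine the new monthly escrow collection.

$543.29

Homeowner's insurance: $2,630.52 annually
Municipal property tax: $1,154.46 × 2 = $2,308.92 annually
Flood insurance: $1,338.24 annually
Total per year = $2,630.52 + $2,308.92 + $1,338.24 = $6,277.68
Monthly = $6,277.68 / 12 = $523.14
Monthly shortage recovery: $241.80 ÷ 12 = $20.15
New monthly escrow = $523.14 + $20.15 = $543.29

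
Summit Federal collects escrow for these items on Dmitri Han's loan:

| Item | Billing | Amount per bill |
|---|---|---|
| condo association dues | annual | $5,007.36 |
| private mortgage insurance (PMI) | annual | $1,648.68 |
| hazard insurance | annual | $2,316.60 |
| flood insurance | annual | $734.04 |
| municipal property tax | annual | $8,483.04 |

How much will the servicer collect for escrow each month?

Condo association dues — $5,007.36 per year
Private mortgage insurance (PMI) — $1,648.68 per year
Hazard insurance — $2,316.60 per year
Flood insurance — $734.04 per year
Municipal property tax — $8,483.04 per year
Annual escrow total = $18,189.72
Per month = $18,189.72 / 12 = $1,515.81

$1,515.81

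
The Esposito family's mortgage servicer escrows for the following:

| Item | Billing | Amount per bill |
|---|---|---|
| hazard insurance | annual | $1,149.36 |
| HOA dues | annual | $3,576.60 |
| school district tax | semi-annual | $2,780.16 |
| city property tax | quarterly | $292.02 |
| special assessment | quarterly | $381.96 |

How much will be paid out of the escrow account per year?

$12,982.20

Hazard insurance: $1,149.36
HOA dues: $3,576.60
School district tax: $2,780.16 × 2 = $5,560.32
City property tax: $292.02 × 4 = $1,168.08
Special assessment: $381.96 × 4 = $1,527.84
Yearly total = $1,149.36 + $3,576.60 + $5,560.32 + $1,168.08 + $1,527.84 = $12,982.20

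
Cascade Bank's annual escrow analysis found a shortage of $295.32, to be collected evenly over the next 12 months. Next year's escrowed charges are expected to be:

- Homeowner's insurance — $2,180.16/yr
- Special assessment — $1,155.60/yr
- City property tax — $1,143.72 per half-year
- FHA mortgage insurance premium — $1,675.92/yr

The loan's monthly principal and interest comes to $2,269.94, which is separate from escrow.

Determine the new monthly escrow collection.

Homeowner's insurance = $2,180.16 per year
Special assessment = $1,155.60 per year
City property tax = $1,143.72 × 2 = $2,287.44 per year
FHA mortgage insurance premium = $1,675.92 per year
Combined annual = $2,180.16 + $1,155.60 + $2,287.44 + $1,675.92 = $7,299.12
Base monthly escrow = $7,299.12 / 12 = $608.26
Shortage per month = $295.32 ÷ 12 = $24.61
Adjusted monthly = $608.26 + $24.61 = $632.87

$632.87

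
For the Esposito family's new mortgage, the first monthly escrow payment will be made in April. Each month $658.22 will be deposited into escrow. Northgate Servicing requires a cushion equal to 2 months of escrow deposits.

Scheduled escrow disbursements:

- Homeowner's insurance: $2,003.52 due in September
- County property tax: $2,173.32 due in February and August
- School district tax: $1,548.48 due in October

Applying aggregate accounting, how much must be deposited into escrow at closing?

$2,434.22

Cushion = 2 × $658.22 = $1,316.44
Trial balance (start $0, +$658.22 each month, − disbursements):
  Apr: +$658.22 → $658.22
  May: +$658.22 → $1,316.44
  Jun: +$658.22 → $1,974.66
  Jul: +$658.22 → $2,632.88
  Aug: +$658.22 − $2,173.32 → $1,117.78
  Sep: +$658.22 − $2,003.52 → -$227.52
  Oct: +$658.22 − $1,548.48 → -$1,117.78
  Nov: +$658.22 → -$459.56
  Dec: +$658.22 → $198.66
  Jan: +$658.22 → $856.88
  Feb: +$658.22 − $2,173.32 → -$658.22
  Mar: +$658.22 → $0.00
Lowest trial balance = -$1,117.78 (Oct)
Initial deposit = cushion − low point = $1,316.44 − (-$1,117.78) = $2,434.22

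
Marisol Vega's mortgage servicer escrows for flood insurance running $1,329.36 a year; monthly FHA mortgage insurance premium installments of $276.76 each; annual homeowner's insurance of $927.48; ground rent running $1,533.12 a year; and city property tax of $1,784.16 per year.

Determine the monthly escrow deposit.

$741.27

Flood insurance — $1,329.36 per year
FHA mortgage insurance premium — $276.76 × 12 = $3,321.12 per year
Homeowner's insurance — $927.48 per year
Ground rent — $1,533.12 per year
City property tax — $1,784.16 per year
Total annual escrow = $8,895.24
Base monthly escrow = $8,895.24 ÷ 12 = $741.27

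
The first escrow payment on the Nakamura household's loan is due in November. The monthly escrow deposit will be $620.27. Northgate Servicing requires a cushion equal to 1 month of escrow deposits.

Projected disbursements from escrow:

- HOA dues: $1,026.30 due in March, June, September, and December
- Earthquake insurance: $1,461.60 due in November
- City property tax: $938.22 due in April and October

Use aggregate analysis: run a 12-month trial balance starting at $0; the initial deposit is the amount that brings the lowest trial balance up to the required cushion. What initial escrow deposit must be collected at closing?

Cushion = 1 × $620.27 = $620.27
Trial balance (start $0, +$620.27 each month, − disbursements):
  Nov: +$620.27 − $1,461.60 → -$841.33
  Dec: +$620.27 − $1,026.30 → -$1,247.36
  Jan: +$620.27 → -$627.09
  Feb: +$620.27 → -$6.82
  Mar: +$620.27 − $1,026.30 → -$412.85
  Apr: +$620.27 − $938.22 → -$730.80
  May: +$620.27 → -$110.53
  Jun: +$620.27 − $1,026.30 → -$516.56
  Jul: +$620.27 → $103.71
  Aug: +$620.27 → $723.98
  Sep: +$620.27 − $1,026.30 → $317.95
  Oct: +$620.27 − $938.22 → $0.00
Lowest trial balance = -$1,247.36 (Dec)
Initial deposit = cushion − low point = $620.27 − (-$1,247.36) = $1,867.63

$1,867.63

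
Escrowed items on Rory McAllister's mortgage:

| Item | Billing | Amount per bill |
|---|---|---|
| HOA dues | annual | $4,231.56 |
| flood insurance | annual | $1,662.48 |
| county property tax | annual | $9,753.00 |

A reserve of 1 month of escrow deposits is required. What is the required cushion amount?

HOA dues — $4,231.56 per year
Flood insurance — $1,662.48 per year
County property tax — $9,753.00 per year
Total per year = $4,231.56 + $1,662.48 + $9,753.00 = $15,647.04
Per month = $15,647.04 ÷ 12 = $1,303.92
Required cushion = 1 × $1,303.92 = $1,303.92

$1,303.92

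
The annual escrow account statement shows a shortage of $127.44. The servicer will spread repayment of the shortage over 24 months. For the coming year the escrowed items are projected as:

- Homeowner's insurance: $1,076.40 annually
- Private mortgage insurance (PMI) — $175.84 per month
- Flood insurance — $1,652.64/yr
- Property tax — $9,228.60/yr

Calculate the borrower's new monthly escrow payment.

Homeowner's insurance = $1,076.40 annually
Private mortgage insurance (PMI) = $175.84 × 12 = $2,110.08 annually
Flood insurance = $1,652.64 annually
Property tax = $9,228.60 annually
Annual escrow total = $14,067.72
Monthly = $14,067.72 / 12 = $1,172.31
Shortage spread = $127.44 / 24 = $5.31/mo
New monthly escrow = $1,172.31 + $5.31 = $1,177.62

$1,177.62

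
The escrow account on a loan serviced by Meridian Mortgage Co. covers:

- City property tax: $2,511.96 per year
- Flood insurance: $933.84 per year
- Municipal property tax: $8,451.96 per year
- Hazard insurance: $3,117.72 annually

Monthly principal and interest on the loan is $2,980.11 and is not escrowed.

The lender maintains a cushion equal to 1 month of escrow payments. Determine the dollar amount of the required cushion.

$1,251.29

City property tax = $2,511.96 per year
Flood insurance = $933.84 per year
Municipal property tax = $8,451.96 per year
Hazard insurance = $3,117.72 per year
Combined annual = $15,015.48
Monthly = $15,015.48 ÷ 12 = $1,251.29
Required cushion = 1 × $1,251.29 = $1,251.29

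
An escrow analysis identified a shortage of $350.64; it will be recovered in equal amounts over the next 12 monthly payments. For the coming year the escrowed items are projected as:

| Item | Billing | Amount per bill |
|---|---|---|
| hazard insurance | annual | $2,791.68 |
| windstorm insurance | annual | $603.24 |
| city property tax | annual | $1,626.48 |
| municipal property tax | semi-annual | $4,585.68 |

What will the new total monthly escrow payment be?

$1,211.95

Hazard insurance = $2,791.68 per year
Windstorm insurance = $603.24 per year
City property tax = $1,626.48 per year
Municipal property tax = $4,585.68 × 2 = $9,171.36 per year
Combined annual = $2,791.68 + $603.24 + $1,626.48 + $9,171.36 = $14,192.76
Monthly escrow = $14,192.76 / 12 = $1,182.73
Monthly shortage recovery: $350.64 ÷ 12 = $29.22
New monthly escrow = $1,182.73 + $29.22 = $1,211.95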